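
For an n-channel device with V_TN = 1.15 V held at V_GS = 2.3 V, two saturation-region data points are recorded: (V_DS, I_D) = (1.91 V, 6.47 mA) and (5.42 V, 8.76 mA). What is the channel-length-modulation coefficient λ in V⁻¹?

λ = 0.125 V⁻¹

With V_GS fixed, I_D ∝ (1 + λ V_DS) in saturation, so I_D2/I_D1 = (1 + λ V_DS2)/(1 + λ V_DS1).
8.76/6.47 = 1.354 = (1 + 5.42 λ)/(1 + 1.91 λ).
Solving: λ (I_D1 V_DS2 − I_D2 V_DS1) = I_D2 − I_D1, so λ = (8.76 − 6.47) / (6.47 × 5.42 − 8.76 × 1.91) = 2.29 / 18.3 = 0.125 V⁻¹.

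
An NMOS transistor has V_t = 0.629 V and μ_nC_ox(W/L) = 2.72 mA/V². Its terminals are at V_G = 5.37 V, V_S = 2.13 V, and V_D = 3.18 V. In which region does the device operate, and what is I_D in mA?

V_GS = V_G − V_S = 5.37 − 2.13 = 3.24 V; V_DS = V_D − V_S = 3.18 − 2.13 = 1.05 V.
V_ov = V_GS − V_t = 3.24 − 0.629 = 2.61 V.
Since V_DS = 1.05 V < V_ov = 2.61 V, the device is in the triode region.
I_D = k_n [V_ov · V_DS − ½ V_DS²] = 2.72 × [2.61 × 1.05 − 0.5 × 1.05²] = 5.96 mA.

Triode; I_D = 5.96 mA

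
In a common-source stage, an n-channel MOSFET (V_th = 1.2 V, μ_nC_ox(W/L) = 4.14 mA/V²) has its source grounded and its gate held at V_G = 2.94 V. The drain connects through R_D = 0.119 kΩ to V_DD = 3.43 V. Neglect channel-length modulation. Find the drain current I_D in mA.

V_GS = V_G = 2.94 V, so V_ov = 2.94 − 1.2 = 1.74 V.
Assume saturation: I_D = ½ k_n V_ov² = 0.5 × 4.14 × 1.74² = 6.27 mA, giving V_DS = V_DD − I_D R_D = 3.43 − 6.27 × 0.119 = 2.68 V.
V_DS = 2.68 V ≥ V_ov = 1.74 V, confirming saturation.

I_D = 6.27 mA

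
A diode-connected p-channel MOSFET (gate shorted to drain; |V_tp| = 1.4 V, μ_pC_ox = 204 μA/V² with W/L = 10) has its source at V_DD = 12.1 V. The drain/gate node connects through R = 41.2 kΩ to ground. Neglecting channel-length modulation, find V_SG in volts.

V_SG = 1.89 V

With gate tied to drain, V_SG = V_SD ≥ V_SG − |V_tp|, so the device is in saturation.
k_p = μ_pC_ox · (W/L) = 2.04 mA/V².
KCL at the drain: ½ k_p (V_SG − |V_tp|)² = (V_DD − V_SG)/R.
Let x = V_SG − 1.4. Then 42 x² + x − 10.7 = 0, giving x = 0.493 V (positive root), so V_SG = 1.89 V.
I_D = (V_DD − V_SG)/R = (12.1 − 1.89) / 41.2 = 0.248 mA.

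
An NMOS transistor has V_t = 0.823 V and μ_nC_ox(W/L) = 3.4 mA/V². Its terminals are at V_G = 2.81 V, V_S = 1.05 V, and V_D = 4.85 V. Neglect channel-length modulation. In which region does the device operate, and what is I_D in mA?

V_GS = V_G − V_S = 2.81 − 1.05 = 1.76 V; V_DS = V_D − V_S = 4.85 − 1.05 = 3.8 V.
V_ov = V_GS − V_t = 1.76 − 0.823 = 0.937 V.
Since V_DS = 3.8 V ≥ V_ov = 0.937 V, the device is in saturation.
I_D = ½ k_n V_ov² = 0.5 × 3.4 × 0.937² = 1.49 mA.

Saturation; I_D = 1.49 mA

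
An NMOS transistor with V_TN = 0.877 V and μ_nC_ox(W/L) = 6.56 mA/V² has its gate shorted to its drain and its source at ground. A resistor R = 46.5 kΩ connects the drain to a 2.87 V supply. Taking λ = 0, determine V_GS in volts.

With gate tied to drain, V_GS = V_DS ≥ V_GS − V_TN, so the device is in saturation.
KCL at the drain: ½ k_n (V_GS − V_TN)² = (V_DD − V_GS)/R.
Let x = V_GS − 0.877. Then 153 x² + x − 1.993 = 0, giving x = 0.111 V (positive root), so V_GS = 0.988 V.
I_D = (V_DD − V_GS)/R = (2.87 − 0.988) / 46.5 = 0.0405 mA.

V_GS = 0.988 V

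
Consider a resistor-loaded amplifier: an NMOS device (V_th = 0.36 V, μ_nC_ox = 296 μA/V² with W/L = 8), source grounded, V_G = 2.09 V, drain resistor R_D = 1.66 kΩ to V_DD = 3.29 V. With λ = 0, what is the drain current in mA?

V_GS = V_G = 2.09 V, so V_ov = 2.09 − 0.36 = 1.73 V.
k_n = μ_nC_ox · (W/L) = 2.368 mA/V².
Assume saturation: I_D = ½ k_n V_ov² = 0.5 × 2.368 × 1.73² = 3.54 mA, giving V_DS = V_DD − I_D R_D = 3.29 − 3.54 × 1.66 = -2.59 V.
But -2.59 V < V_ov = 1.73 V, so the device is actually in triode.
In triode I_D = k_n[V_ov V_DS − ½ V_DS²] and I_D = (V_DD − V_DS)/R_D. Equating: 1.97 V_DS² − 7.8 V_DS + 3.29 = 0, giving V_DS = 0.48 V (the root below V_ov).
I_D = (3.29 − 0.48) / 1.66 = 1.69 mA.

I_D = 1.69 mA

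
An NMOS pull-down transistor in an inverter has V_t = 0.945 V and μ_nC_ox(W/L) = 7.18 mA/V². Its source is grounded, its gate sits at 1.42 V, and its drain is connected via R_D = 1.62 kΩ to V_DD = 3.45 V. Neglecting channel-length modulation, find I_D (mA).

I_D = 0.810 mA

V_GS = V_G = 1.42 V, so V_ov = 1.42 − 0.945 = 0.475 V.
Assume saturation: I_D = ½ k_n V_ov² = 0.5 × 7.18 × 0.475² = 0.81 mA, giving V_DS = V_DD − I_D R_D = 3.45 − 0.81 × 1.62 = 2.14 V.
V_DS = 2.14 V ≥ V_ov = 0.475 V, confirming saturation.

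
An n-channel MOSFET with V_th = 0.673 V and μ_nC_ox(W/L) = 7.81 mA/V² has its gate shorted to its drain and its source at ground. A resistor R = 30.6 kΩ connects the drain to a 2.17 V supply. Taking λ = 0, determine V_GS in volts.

V_GS = 0.781 V

With gate tied to drain, V_GS = V_DS ≥ V_GS − V_th, so the device is in saturation.
KCL at the drain: ½ k_n (V_GS − V_th)² = (V_DD − V_GS)/R.
Let x = V_GS − 0.673. Then 119 x² + x − 1.497 = 0, giving x = 0.108 V (positive root), so V_GS = 0.781 V.
I_D = (V_DD − V_GS)/R = (2.17 − 0.781) / 30.6 = 0.0454 mA.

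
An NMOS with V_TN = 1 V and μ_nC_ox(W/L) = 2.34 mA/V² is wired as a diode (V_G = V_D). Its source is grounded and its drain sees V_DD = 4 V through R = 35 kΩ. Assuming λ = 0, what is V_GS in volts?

With gate tied to drain, V_GS = V_DS ≥ V_GS − V_TN, so the device is in saturation.
KCL at the drain: ½ k_n (V_GS − V_TN)² = (V_DD − V_GS)/R.
Let x = V_GS − 1. Then 40.9 x² + x − 3 = 0, giving x = 0.259 V (positive root), so V_GS = 1.26 V.
I_D = (V_DD − V_GS)/R = (4 − 1.26) / 35 = 0.0783 mA.

V_GS = 1.26 V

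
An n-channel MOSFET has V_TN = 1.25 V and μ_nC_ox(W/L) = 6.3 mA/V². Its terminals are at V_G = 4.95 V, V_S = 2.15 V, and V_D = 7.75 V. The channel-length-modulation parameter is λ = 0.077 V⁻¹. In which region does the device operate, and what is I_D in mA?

V_GS = V_G − V_S = 4.95 − 2.15 = 2.8 V; V_DS = V_D − V_S = 7.75 − 2.15 = 5.6 V.
V_ov = V_GS − V_TN = 2.8 − 1.25 = 1.55 V.
Since V_DS = 5.6 V ≥ V_ov = 1.55 V, the device is in saturation.
I_D = ½ k_n V_ov² (1 + λ V_DS) = 0.5 × 6.3 × 1.55² × (1 + 0.077 × 5.6) = 10.8 mA.

Saturation; I_D = 10.8 mA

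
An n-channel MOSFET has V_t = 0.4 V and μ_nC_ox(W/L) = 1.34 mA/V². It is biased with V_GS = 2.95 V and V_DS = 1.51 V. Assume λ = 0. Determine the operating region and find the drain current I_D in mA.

Triode; I_D = 3.63 mA

V_ov = V_GS − V_t = 2.95 − 0.4 = 2.55 V.
Since V_DS = 1.51 V < V_ov = 2.55 V, the device is in the triode region.
I_D = k_n [V_ov · V_DS − ½ V_DS²] = 1.34 × [2.55 × 1.51 − 0.5 × 1.51²] = 3.63 mA.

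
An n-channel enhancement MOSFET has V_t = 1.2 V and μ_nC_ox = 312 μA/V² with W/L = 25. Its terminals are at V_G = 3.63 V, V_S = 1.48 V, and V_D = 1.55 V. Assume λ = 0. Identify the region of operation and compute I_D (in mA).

V_GS = V_G − V_S = 3.63 − 1.48 = 2.15 V; V_DS = V_D − V_S = 1.55 − 1.48 = 0.07 V.
k_n = μ_nC_ox · (W/L) = 7.8 mA/V².
V_ov = V_GS − V_t = 2.15 − 1.2 = 0.95 V.
Since V_DS = 0.07 V < V_ov = 0.95 V, the device is in the triode region.
I_D = k_n [V_ov · V_DS − ½ V_DS²] = 7.8 × [0.95 × 0.07 − 0.5 × 0.07²] = 0.5 mA.

Triode; I_D = 0.500 mA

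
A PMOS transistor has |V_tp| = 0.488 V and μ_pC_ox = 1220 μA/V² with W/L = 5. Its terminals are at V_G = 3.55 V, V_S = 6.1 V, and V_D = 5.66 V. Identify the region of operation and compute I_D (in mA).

Triode; I_D = 4.94 mA

V_SG = V_S − V_G = 6.1 − 3.55 = 2.55 V; V_SD = V_S − V_D = 6.1 − 5.66 = 0.44 V.
k_p = μ_pC_ox · (W/L) = 6.1 mA/V².
V_ov = V_SG − |V_tp| = 2.55 − 0.488 = 2.06 V.
Since V_SD = 0.44 V < V_ov = 2.06 V, the device is in the triode region.
I_D = k_p [V_ov · V_SD − ½ V_SD²] = 6.1 × [2.06 × 0.44 − 0.5 × 0.44²] = 4.94 mA.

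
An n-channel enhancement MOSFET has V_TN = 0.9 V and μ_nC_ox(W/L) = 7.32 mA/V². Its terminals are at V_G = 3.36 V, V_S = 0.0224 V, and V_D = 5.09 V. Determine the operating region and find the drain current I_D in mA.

V_GS = V_G − V_S = 3.36 − 0.0224 = 3.34 V; V_DS = V_D − V_S = 5.09 − 0.0224 = 5.07 V.
V_ov = V_GS − V_TN = 3.34 − 0.9 = 2.44 V.
Since V_DS = 5.07 V ≥ V_ov = 2.44 V, the device is in saturation.
I_D = ½ k_n V_ov² = 0.5 × 7.32 × 2.44² = 21.7 mA.

Saturation; I_D = 21.7 mA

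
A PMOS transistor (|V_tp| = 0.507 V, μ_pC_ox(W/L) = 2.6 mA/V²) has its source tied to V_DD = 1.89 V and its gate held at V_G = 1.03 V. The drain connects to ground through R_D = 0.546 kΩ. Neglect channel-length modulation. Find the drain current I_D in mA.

I_D = 0.162 mA

V_SG = V_DD − V_G = 1.89 − 1.03 = 0.86 V, so V_ov = 0.86 − 0.507 = 0.353 V.
Assume saturation: I_D = ½ k_p V_ov² = 0.5 × 2.6 × 0.353² = 0.162 mA, giving V_SD = V_DD − I_D R_D = 1.89 − 0.162 × 0.546 = 1.8 V.
V_SD = 1.8 V ≥ V_ov = 0.353 V, confirming saturation.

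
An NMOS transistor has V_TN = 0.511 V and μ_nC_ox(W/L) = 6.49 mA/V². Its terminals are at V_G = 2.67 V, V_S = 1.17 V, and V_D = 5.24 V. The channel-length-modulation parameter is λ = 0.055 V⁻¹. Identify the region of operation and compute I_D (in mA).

Saturation; I_D = 3.88 mA

V_GS = V_G − V_S = 2.67 − 1.17 = 1.5 V; V_DS = V_D − V_S = 5.24 − 1.17 = 4.07 V.
V_ov = V_GS − V_TN = 1.5 − 0.511 = 0.989 V.
Since V_DS = 4.07 V ≥ V_ov = 0.989 V, the device is in saturation.
I_D = ½ k_n V_ov² (1 + λ V_DS) = 0.5 × 6.49 × 0.989² × (1 + 0.055 × 4.07) = 3.88 mA.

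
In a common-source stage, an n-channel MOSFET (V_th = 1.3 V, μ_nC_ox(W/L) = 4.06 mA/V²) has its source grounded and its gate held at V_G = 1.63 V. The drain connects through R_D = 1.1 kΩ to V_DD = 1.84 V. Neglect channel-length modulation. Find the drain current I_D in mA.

I_D = 0.221 mA

V_GS = V_G = 1.63 V, so V_ov = 1.63 − 1.3 = 0.33 V.
Assume saturation: I_D = ½ k_n V_ov² = 0.5 × 4.06 × 0.33² = 0.221 mA, giving V_DS = V_DD − I_D R_D = 1.84 − 0.221 × 1.1 = 1.6 V.
V_DS = 1.6 V ≥ V_ov = 0.33 V, confirming saturation.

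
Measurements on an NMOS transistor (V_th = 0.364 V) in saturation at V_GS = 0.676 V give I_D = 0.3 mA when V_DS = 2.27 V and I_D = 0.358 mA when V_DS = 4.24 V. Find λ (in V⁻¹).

λ = 0.126 V⁻¹

With V_GS fixed, I_D ∝ (1 + λ V_DS) in saturation, so I_D2/I_D1 = (1 + λ V_DS2)/(1 + λ V_DS1).
0.358/0.3 = 1.193 = (1 + 4.24 λ)/(1 + 2.27 λ).
Solving: λ (I_D1 V_DS2 − I_D2 V_DS1) = I_D2 − I_D1, so λ = (0.358 − 0.3) / (0.3 × 4.24 − 0.358 × 2.27) = 0.058 / 0.459 = 0.126 V⁻¹.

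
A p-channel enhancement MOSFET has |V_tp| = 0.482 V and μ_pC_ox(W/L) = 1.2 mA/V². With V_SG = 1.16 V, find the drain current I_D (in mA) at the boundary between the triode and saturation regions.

At the boundary V_SD = V_ov = V_SG − |V_tp| = 1.16 − 0.482 = 0.678 V.
I_D = ½ k_p V_ov² = 0.5 × 1.2 × 0.678² = 0.276 mA.

I_D = 0.276 mA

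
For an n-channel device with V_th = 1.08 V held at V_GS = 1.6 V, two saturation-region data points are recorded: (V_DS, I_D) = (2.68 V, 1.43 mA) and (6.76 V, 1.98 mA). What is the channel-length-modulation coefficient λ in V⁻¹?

λ = 0.126 V⁻¹

With V_GS fixed, I_D ∝ (1 + λ V_DS) in saturation, so I_D2/I_D1 = (1 + λ V_DS2)/(1 + λ V_DS1).
1.98/1.43 = 1.385 = (1 + 6.76 λ)/(1 + 2.68 λ).
Solving: λ (I_D1 V_DS2 − I_D2 V_DS1) = I_D2 − I_D1, so λ = (1.98 − 1.43) / (1.43 × 6.76 − 1.98 × 2.68) = 0.55 / 4.36 = 0.126 V⁻¹.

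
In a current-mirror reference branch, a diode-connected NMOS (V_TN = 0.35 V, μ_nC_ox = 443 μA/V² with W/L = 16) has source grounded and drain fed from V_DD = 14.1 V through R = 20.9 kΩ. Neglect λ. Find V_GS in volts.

V_GS = 0.774 V

With gate tied to drain, V_GS = V_DS ≥ V_GS − V_TN, so the device is in saturation.
k_n = μ_nC_ox · (W/L) = 7.088 mA/V².
KCL at the drain: ½ k_n (V_GS − V_TN)² = (V_DD − V_GS)/R.
Let x = V_GS − 0.35. Then 74.1 x² + x − 13.75 = 0, giving x = 0.424 V (positive root), so V_GS = 0.774 V.
I_D = (V_DD − V_GS)/R = (14.1 − 0.774) / 20.9 = 0.638 mA.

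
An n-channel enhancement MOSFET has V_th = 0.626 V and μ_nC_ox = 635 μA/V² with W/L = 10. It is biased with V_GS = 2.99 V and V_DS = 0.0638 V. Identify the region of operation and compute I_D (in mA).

Triode; I_D = 0.945 mA

k_n = μ_nC_ox · (W/L) = 6.35 mA/V².
V_ov = V_GS − V_th = 2.99 − 0.626 = 2.36 V.
Since V_DS = 0.0638 V < V_ov = 2.36 V, the device is in the triode region.
I_D = k_n [V_ov · V_DS − ½ V_DS²] = 6.35 × [2.36 × 0.0638 − 0.5 × 0.0638²] = 0.945 mA.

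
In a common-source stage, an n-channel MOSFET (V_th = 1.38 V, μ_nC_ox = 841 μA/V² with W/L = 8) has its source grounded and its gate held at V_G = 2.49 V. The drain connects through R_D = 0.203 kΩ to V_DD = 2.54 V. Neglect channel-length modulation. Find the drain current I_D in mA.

I_D = 4.14 mA

V_GS = V_G = 2.49 V, so V_ov = 2.49 − 1.38 = 1.11 V.
k_n = μ_nC_ox · (W/L) = 6.728 mA/V².
Assume saturation: I_D = ½ k_n V_ov² = 0.5 × 6.728 × 1.11² = 4.14 mA, giving V_DS = V_DD − I_D R_D = 2.54 − 4.14 × 0.203 = 1.7 V.
V_DS = 1.7 V ≥ V_ov = 1.11 V, confirming saturation.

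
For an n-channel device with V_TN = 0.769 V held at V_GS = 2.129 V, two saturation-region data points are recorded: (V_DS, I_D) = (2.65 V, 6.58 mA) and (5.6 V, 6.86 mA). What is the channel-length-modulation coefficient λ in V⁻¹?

λ = 0.0150 V⁻¹

With V_GS fixed, I_D ∝ (1 + λ V_DS) in saturation, so I_D2/I_D1 = (1 + λ V_DS2)/(1 + λ V_DS1).
6.86/6.58 = 1.043 = (1 + 5.6 λ)/(1 + 2.65 λ).
Solving: λ (I_D1 V_DS2 − I_D2 V_DS1) = I_D2 − I_D1, so λ = (6.86 − 6.58) / (6.58 × 5.6 − 6.86 × 2.65) = 0.28 / 18.7 = 0.015 V⁻¹.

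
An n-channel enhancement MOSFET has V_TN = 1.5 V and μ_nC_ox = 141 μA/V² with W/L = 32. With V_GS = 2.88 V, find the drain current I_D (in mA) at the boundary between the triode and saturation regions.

I_D = 4.30 mA

At the boundary V_DS = V_ov = V_GS − V_TN = 2.88 − 1.5 = 1.38 V.
k_n = μ_nC_ox · (W/L) = 4.512 mA/V².
I_D = ½ k_n V_ov² = 0.5 × 4.512 × 1.38² = 4.3 mA.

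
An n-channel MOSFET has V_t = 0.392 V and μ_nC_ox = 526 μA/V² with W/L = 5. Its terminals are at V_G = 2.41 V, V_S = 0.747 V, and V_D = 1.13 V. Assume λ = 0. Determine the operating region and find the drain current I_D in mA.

V_GS = V_G − V_S = 2.41 − 0.747 = 1.66 V; V_DS = V_D − V_S = 1.13 − 0.747 = 0.383 V.
k_n = μ_nC_ox · (W/L) = 2.63 mA/V².
V_ov = V_GS − V_t = 1.66 − 0.392 = 1.27 V.
Since V_DS = 0.383 V < V_ov = 1.27 V, the device is in the triode region.
I_D = k_n [V_ov · V_DS − ½ V_DS²] = 2.63 × [1.27 × 0.383 − 0.5 × 0.383²] = 1.09 mA.

Triode; I_D = 1.09 mA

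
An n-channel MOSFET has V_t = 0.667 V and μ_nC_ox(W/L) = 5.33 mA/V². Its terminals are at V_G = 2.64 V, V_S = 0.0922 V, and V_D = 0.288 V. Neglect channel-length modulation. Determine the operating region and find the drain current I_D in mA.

Triode; I_D = 1.86 mA

V_GS = V_G − V_S = 2.64 − 0.0922 = 2.55 V; V_DS = V_D − V_S = 0.288 − 0.0922 = 0.196 V.
V_ov = V_GS − V_t = 2.55 − 0.667 = 1.88 V.
Since V_DS = 0.196 V < V_ov = 1.88 V, the device is in the triode region.
I_D = k_n [V_ov · V_DS − ½ V_DS²] = 5.33 × [1.88 × 0.196 − 0.5 × 0.196²] = 1.86 mA.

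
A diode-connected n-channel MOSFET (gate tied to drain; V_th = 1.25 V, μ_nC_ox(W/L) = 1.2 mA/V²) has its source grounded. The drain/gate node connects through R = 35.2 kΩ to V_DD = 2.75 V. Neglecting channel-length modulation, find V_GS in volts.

With gate tied to drain, V_GS = V_DS ≥ V_GS − V_th, so the device is in saturation.
KCL at the drain: ½ k_n (V_GS − V_th)² = (V_DD − V_GS)/R.
Let x = V_GS − 1.25. Then 21.1 x² + x − 1.5 = 0, giving x = 0.244 V (positive root), so V_GS = 1.49 V.
I_D = (V_DD − V_GS)/R = (2.75 − 1.49) / 35.2 = 0.0357 mA.

V_GS = 1.49 V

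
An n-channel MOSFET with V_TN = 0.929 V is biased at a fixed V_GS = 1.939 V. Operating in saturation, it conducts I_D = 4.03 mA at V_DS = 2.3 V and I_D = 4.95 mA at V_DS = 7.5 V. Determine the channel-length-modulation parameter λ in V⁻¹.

With V_GS fixed, I_D ∝ (1 + λ V_DS) in saturation, so I_D2/I_D1 = (1 + λ V_DS2)/(1 + λ V_DS1).
4.95/4.03 = 1.228 = (1 + 7.5 λ)/(1 + 2.3 λ).
Solving: λ (I_D1 V_DS2 − I_D2 V_DS1) = I_D2 − I_D1, so λ = (4.95 − 4.03) / (4.03 × 7.5 − 4.95 × 2.3) = 0.92 / 18.8 = 0.0488 V⁻¹.

λ = 0.0488 V⁻¹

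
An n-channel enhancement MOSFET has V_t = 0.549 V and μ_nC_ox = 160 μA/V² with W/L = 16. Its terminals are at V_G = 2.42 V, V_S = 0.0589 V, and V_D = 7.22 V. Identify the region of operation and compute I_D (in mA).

Saturation; I_D = 4.20 mA

V_GS = V_G − V_S = 2.42 − 0.0589 = 2.36 V; V_DS = V_D − V_S = 7.22 − 0.0589 = 7.16 V.
k_n = μ_nC_ox · (W/L) = 2.56 mA/V².
V_ov = V_GS − V_t = 2.36 − 0.549 = 1.81 V.
Since V_DS = 7.16 V ≥ V_ov = 1.81 V, the device is in saturation.
I_D = ½ k_n V_ov² = 0.5 × 2.56 × 1.81² = 4.2 mA.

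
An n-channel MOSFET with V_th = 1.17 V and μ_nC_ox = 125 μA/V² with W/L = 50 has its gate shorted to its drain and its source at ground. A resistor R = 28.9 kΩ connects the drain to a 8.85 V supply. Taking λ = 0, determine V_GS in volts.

V_GS = 1.46 V

With gate tied to drain, V_GS = V_DS ≥ V_GS − V_th, so the device is in saturation.
k_n = μ_nC_ox · (W/L) = 6.25 mA/V².
KCL at the drain: ½ k_n (V_GS − V_th)² = (V_DD − V_GS)/R.
Let x = V_GS − 1.17. Then 90.3 x² + x − 7.68 = 0, giving x = 0.286 V (positive root), so V_GS = 1.46 V.
I_D = (V_DD − V_GS)/R = (8.85 − 1.46) / 28.9 = 0.256 mA.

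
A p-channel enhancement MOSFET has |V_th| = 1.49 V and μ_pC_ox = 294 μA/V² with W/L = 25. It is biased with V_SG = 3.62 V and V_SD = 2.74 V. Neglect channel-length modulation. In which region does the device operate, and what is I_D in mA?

k_p = μ_pC_ox · (W/L) = 7.35 mA/V².
V_ov = V_SG − |V_th| = 3.62 − 1.49 = 2.13 V.
Since V_SD = 2.74 V ≥ V_ov = 2.13 V, the device is in saturation.
I_D = ½ k_p V_ov² = 0.5 × 7.35 × 2.13² = 16.7 mA.

Saturation; I_D = 16.7 mA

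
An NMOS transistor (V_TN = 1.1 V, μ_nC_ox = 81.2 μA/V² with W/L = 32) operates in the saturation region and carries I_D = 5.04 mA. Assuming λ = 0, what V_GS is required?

V_GS = 3.07 V

k_n = μ_nC_ox · (W/L) = 2.598 mA/V².
In saturation I_D = ½ k_n (V_GS − V_TN)², so V_GS − V_TN = √(2 I_D / k_n) = √(2 × 5.04 / 2.598) = 1.97 V.
V_GS = 1.1 + 1.97 = 3.07 V.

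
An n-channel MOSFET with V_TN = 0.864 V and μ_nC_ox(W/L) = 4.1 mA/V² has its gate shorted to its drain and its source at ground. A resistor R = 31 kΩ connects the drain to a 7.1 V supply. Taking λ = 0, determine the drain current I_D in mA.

With gate tied to drain, V_GS = V_DS ≥ V_GS − V_TN, so the device is in saturation.
KCL at the drain: ½ k_n (V_GS − V_TN)² = (V_DD − V_GS)/R.
Let x = V_GS − 0.864. Then 63.5 x² + x − 6.236 = 0, giving x = 0.305 V (positive root), so V_GS = 1.17 V.
I_D = (V_DD − V_GS)/R = (7.1 − 1.17) / 31 = 0.191 mA.

I_D = 0.191 mA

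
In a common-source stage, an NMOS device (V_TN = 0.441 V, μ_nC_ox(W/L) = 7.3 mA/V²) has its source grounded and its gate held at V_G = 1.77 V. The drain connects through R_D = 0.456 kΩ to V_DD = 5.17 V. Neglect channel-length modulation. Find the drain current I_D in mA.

I_D = 6.45 mA

V_GS = V_G = 1.77 V, so V_ov = 1.77 − 0.441 = 1.33 V.
Assume saturation: I_D = ½ k_n V_ov² = 0.5 × 7.3 × 1.33² = 6.45 mA, giving V_DS = V_DD − I_D R_D = 5.17 − 6.45 × 0.456 = 2.23 V.
V_DS = 2.23 V ≥ V_ov = 1.33 V, confirming saturation.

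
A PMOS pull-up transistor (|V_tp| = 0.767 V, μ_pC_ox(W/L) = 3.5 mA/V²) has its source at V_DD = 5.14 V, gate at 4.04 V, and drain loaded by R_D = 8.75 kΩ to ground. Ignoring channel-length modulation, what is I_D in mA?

I_D = 0.194 mA

V_SG = V_DD − V_G = 5.14 − 4.04 = 1.1 V, so V_ov = 1.1 − 0.767 = 0.333 V.
Assume saturation: I_D = ½ k_p V_ov² = 0.5 × 3.5 × 0.333² = 0.194 mA, giving V_SD = V_DD − I_D R_D = 5.14 − 0.194 × 8.75 = 3.44 V.
V_SD = 3.44 V ≥ V_ov = 0.333 V, confirming saturation.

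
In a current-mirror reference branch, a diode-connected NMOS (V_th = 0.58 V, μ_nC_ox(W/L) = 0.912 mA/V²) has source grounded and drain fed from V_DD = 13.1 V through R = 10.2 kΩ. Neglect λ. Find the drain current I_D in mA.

With gate tied to drain, V_GS = V_DS ≥ V_GS − V_th, so the device is in saturation.
KCL at the drain: ½ k_n (V_GS − V_th)² = (V_DD − V_GS)/R.
Let x = V_GS − 0.58. Then 4.65 x² + x − 12.52 = 0, giving x = 1.54 V (positive root), so V_GS = 2.12 V.
I_D = (V_DD − V_GS)/R = (13.1 − 2.12) / 10.2 = 1.08 mA.

I_D = 1.08 mA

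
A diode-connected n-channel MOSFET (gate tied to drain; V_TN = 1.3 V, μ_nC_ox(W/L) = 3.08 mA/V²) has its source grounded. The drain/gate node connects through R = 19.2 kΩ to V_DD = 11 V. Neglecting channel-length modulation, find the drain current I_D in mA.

I_D = 0.476 mA

With gate tied to drain, V_GS = V_DS ≥ V_GS − V_TN, so the device is in saturation.
KCL at the drain: ½ k_n (V_GS − V_TN)² = (V_DD − V_GS)/R.
Let x = V_GS − 1.3. Then 29.6 x² + x − 9.7 = 0, giving x = 0.556 V (positive root), so V_GS = 1.86 V.
I_D = (V_DD − V_GS)/R = (11 − 1.86) / 19.2 = 0.476 mA.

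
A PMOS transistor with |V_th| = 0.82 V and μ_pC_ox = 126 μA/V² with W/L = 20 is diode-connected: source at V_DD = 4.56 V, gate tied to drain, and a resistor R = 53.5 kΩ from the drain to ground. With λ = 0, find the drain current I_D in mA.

With gate tied to drain, V_SG = V_SD ≥ V_SG − |V_th|, so the device is in saturation.
k_p = μ_pC_ox · (W/L) = 2.52 mA/V².
KCL at the drain: ½ k_p (V_SG − |V_th|)² = (V_DD − V_SG)/R.
Let x = V_SG − 0.82. Then 67.4 x² + x − 3.74 = 0, giving x = 0.228 V (positive root), so V_SG = 1.05 V.
I_D = (V_DD − V_SG)/R = (4.56 − 1.05) / 53.5 = 0.0656 mA.

I_D = 0.0656 mA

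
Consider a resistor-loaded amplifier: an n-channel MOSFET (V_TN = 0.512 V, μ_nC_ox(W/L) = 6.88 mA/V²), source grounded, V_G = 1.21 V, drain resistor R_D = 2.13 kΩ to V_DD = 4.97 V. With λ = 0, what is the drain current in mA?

V_GS = V_G = 1.21 V, so V_ov = 1.21 − 0.512 = 0.698 V.
Assume saturation: I_D = ½ k_n V_ov² = 0.5 × 6.88 × 0.698² = 1.68 mA, giving V_DS = V_DD − I_D R_D = 4.97 − 1.68 × 2.13 = 1.4 V.
V_DS = 1.4 V ≥ V_ov = 0.698 V, confirming saturation.

I_D = 1.68 mA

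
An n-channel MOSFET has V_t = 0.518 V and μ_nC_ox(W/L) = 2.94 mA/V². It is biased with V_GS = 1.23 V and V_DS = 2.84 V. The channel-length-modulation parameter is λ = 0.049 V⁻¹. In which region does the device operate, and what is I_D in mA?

Saturation; I_D = 0.849 mA

V_ov = V_GS − V_t = 1.23 − 0.518 = 0.712 V.
Since V_DS = 2.84 V ≥ V_ov = 0.712 V, the device is in saturation.
I_D = ½ k_n V_ov² (1 + λ V_DS) = 0.5 × 2.94 × 0.712² × (1 + 0.049 × 2.84) = 0.849 mA.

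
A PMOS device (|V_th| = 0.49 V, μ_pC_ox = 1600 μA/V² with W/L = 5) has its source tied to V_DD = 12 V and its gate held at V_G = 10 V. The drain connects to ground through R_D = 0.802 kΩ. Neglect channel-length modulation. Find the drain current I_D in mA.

V_SG = V_DD − V_G = 12 − 10 = 2 V, so V_ov = 2 − 0.49 = 1.51 V.
k_p = μ_pC_ox · (W/L) = 8 mA/V².
Assume saturation: I_D = ½ k_p V_ov² = 0.5 × 8 × 1.51² = 9.12 mA, giving V_SD = V_DD − I_D R_D = 12 − 9.12 × 0.802 = 4.69 V.
V_SD = 4.69 V ≥ V_ov = 1.51 V, confirming saturation.

I_D = 9.12 mA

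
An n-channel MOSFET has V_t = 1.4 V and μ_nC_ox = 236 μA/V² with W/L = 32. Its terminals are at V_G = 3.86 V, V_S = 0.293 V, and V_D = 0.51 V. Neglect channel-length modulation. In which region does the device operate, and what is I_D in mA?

V_GS = V_G − V_S = 3.86 − 0.293 = 3.57 V; V_DS = V_D − V_S = 0.51 − 0.293 = 0.217 V.
k_n = μ_nC_ox · (W/L) = 7.552 mA/V².
V_ov = V_GS − V_t = 3.57 − 1.4 = 2.17 V.
Since V_DS = 0.217 V < V_ov = 2.17 V, the device is in the triode region.
I_D = k_n [V_ov · V_DS − ½ V_DS²] = 7.552 × [2.17 × 0.217 − 0.5 × 0.217²] = 3.37 mA.

Triode; I_D = 3.37 mA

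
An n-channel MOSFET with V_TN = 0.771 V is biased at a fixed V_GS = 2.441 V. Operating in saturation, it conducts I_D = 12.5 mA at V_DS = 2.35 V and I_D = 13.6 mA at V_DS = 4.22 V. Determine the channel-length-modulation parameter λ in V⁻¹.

With V_GS fixed, I_D ∝ (1 + λ V_DS) in saturation, so I_D2/I_D1 = (1 + λ V_DS2)/(1 + λ V_DS1).
13.6/12.5 = 1.088 = (1 + 4.22 λ)/(1 + 2.35 λ).
Solving: λ (I_D1 V_DS2 − I_D2 V_DS1) = I_D2 − I_D1, so λ = (13.6 − 12.5) / (12.5 × 4.22 − 13.6 × 2.35) = 1.1 / 20.8 = 0.0529 V⁻¹.

λ = 0.0529 V⁻¹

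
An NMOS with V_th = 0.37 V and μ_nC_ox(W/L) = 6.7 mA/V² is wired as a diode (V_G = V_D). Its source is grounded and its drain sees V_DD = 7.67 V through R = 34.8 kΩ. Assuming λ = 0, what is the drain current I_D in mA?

I_D = 0.203 mA

With gate tied to drain, V_GS = V_DS ≥ V_GS − V_th, so the device is in saturation.
KCL at the drain: ½ k_n (V_GS − V_th)² = (V_DD − V_GS)/R.
Let x = V_GS − 0.37. Then 117 x² + x − 7.3 = 0, giving x = 0.246 V (positive root), so V_GS = 0.616 V.
I_D = (V_DD − V_GS)/R = (7.67 − 0.616) / 34.8 = 0.203 mA.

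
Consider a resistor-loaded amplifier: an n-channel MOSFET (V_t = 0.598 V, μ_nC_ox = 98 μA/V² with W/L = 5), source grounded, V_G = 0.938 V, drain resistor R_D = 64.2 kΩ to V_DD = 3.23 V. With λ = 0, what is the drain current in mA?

I_D = 0.0283 mA

V_GS = V_G = 0.938 V, so V_ov = 0.938 − 0.598 = 0.34 V.
k_n = μ_nC_ox · (W/L) = 0.49 mA/V².
Assume saturation: I_D = ½ k_n V_ov² = 0.5 × 0.49 × 0.34² = 0.0283 mA, giving V_DS = V_DD − I_D R_D = 3.23 − 0.0283 × 64.2 = 1.41 V.
V_DS = 1.41 V ≥ V_ov = 0.34 V, confirming saturation.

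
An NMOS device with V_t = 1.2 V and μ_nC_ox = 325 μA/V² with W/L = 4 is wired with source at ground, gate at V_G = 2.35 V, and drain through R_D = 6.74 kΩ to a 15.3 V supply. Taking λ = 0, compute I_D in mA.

I_D = 0.860 mA

V_GS = V_G = 2.35 V, so V_ov = 2.35 − 1.2 = 1.15 V.
k_n = μ_nC_ox · (W/L) = 1.3 mA/V².
Assume saturation: I_D = ½ k_n V_ov² = 0.5 × 1.3 × 1.15² = 0.86 mA, giving V_DS = V_DD − I_D R_D = 15.3 − 0.86 × 6.74 = 9.51 V.
V_DS = 9.51 V ≥ V_ov = 1.15 V, confirming saturation.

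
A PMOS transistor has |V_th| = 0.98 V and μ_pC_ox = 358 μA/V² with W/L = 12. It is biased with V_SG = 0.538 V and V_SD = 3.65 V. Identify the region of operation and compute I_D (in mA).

V_SG = 0.538 V < |V_th| = 0.98 V, so the transistor is in cutoff.

Cutoff; I_D = 0 mA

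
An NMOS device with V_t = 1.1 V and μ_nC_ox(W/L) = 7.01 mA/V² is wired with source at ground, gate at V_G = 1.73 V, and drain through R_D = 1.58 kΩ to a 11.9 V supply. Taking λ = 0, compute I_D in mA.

V_GS = V_G = 1.73 V, so V_ov = 1.73 − 1.1 = 0.63 V.
Assume saturation: I_D = ½ k_n V_ov² = 0.5 × 7.01 × 0.63² = 1.39 mA, giving V_DS = V_DD − I_D R_D = 11.9 − 1.39 × 1.58 = 9.7 V.
V_DS = 9.7 V ≥ V_ov = 0.63 V, confirming saturation.

I_D = 1.39 mA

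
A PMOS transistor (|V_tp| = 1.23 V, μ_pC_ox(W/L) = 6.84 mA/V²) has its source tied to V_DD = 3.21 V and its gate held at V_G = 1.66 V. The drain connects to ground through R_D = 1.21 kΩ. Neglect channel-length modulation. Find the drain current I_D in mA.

V_SG = V_DD − V_G = 3.21 − 1.66 = 1.55 V, so V_ov = 1.55 − 1.23 = 0.32 V.
Assume saturation: I_D = ½ k_p V_ov² = 0.5 × 6.84 × 0.32² = 0.35 mA, giving V_SD = V_DD − I_D R_D = 3.21 − 0.35 × 1.21 = 2.79 V.
V_SD = 2.79 V ≥ V_ov = 0.32 V, confirming saturation.

I_D = 0.350 mA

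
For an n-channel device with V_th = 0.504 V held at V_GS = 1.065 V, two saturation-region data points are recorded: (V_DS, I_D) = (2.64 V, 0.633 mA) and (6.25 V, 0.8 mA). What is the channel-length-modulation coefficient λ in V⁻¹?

With V_GS fixed, I_D ∝ (1 + λ V_DS) in saturation, so I_D2/I_D1 = (1 + λ V_DS2)/(1 + λ V_DS1).
0.8/0.633 = 1.264 = (1 + 6.25 λ)/(1 + 2.64 λ).
Solving: λ (I_D1 V_DS2 − I_D2 V_DS1) = I_D2 − I_D1, so λ = (0.8 − 0.633) / (0.633 × 6.25 − 0.8 × 2.64) = 0.167 / 1.84 = 0.0906 V⁻¹.

λ = 0.0906 V⁻¹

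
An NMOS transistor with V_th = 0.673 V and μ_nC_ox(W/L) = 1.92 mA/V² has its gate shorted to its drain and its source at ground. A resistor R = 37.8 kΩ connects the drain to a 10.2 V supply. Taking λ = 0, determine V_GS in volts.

With gate tied to drain, V_GS = V_DS ≥ V_GS − V_th, so the device is in saturation.
KCL at the drain: ½ k_n (V_GS − V_th)² = (V_DD − V_GS)/R.
Let x = V_GS − 0.673. Then 36.3 x² + x − 9.527 = 0, giving x = 0.499 V (positive root), so V_GS = 1.17 V.
I_D = (V_DD − V_GS)/R = (10.2 − 1.17) / 37.8 = 0.239 mA.

V_GS = 1.17 V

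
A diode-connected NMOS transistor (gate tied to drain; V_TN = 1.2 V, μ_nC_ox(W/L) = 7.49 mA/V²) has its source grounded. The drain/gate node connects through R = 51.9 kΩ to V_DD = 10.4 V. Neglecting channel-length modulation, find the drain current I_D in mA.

With gate tied to drain, V_GS = V_DS ≥ V_GS − V_TN, so the device is in saturation.
KCL at the drain: ½ k_n (V_GS − V_TN)² = (V_DD − V_GS)/R.
Let x = V_GS − 1.2. Then 194 x² + x − 9.2 = 0, giving x = 0.215 V (positive root), so V_GS = 1.42 V.
I_D = (V_DD − V_GS)/R = (10.4 − 1.42) / 51.9 = 0.173 mA.

I_D = 0.173 mA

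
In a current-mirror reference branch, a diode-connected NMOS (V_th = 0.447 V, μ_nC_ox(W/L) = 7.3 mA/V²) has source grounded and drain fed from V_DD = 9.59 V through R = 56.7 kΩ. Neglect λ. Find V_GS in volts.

V_GS = 0.655 V

With gate tied to drain, V_GS = V_DS ≥ V_GS − V_th, so the device is in saturation.
KCL at the drain: ½ k_n (V_GS − V_th)² = (V_DD − V_GS)/R.
Let x = V_GS − 0.447. Then 207 x² + x − 9.143 = 0, giving x = 0.208 V (positive root), so V_GS = 0.655 V.
I_D = (V_DD − V_GS)/R = (9.59 − 0.655) / 56.7 = 0.158 mA.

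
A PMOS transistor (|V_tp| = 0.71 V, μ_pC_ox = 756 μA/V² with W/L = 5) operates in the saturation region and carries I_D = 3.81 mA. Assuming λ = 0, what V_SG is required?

k_p = μ_pC_ox · (W/L) = 3.78 mA/V².
In saturation I_D = ½ k_p (V_SG − |V_tp|)², so V_SG − |V_tp| = √(2 I_D / k_p) = √(2 × 3.81 / 3.78) = 1.42 V.
V_SG = 0.71 + 1.42 = 2.13 V.

V_SG = 2.13 V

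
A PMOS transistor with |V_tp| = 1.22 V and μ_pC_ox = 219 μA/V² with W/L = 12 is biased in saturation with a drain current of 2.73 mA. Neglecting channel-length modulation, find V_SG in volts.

k_p = μ_pC_ox · (W/L) = 2.628 mA/V².
In saturation I_D = ½ k_p (V_SG − |V_tp|)², so V_SG − |V_tp| = √(2 I_D / k_p) = √(2 × 2.73 / 2.628) = 1.44 V.
V_SG = 1.22 + 1.44 = 2.66 V.

V_SG = 2.66 V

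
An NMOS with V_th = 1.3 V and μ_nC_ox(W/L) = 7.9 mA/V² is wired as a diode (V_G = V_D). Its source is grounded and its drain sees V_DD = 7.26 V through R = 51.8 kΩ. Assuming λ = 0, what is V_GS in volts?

V_GS = 1.47 V

With gate tied to drain, V_GS = V_DS ≥ V_GS − V_th, so the device is in saturation.
KCL at the drain: ½ k_n (V_GS − V_th)² = (V_DD − V_GS)/R.
Let x = V_GS − 1.3. Then 205 x² + x − 5.96 = 0, giving x = 0.168 V (positive root), so V_GS = 1.47 V.
I_D = (V_DD − V_GS)/R = (7.26 − 1.47) / 51.8 = 0.112 mA.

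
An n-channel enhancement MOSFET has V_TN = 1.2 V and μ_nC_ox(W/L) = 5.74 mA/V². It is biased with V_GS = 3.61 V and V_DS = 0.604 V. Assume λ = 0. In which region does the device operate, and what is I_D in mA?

Triode; I_D = 7.31 mA

V_ov = V_GS − V_TN = 3.61 − 1.2 = 2.41 V.
Since V_DS = 0.604 V < V_ov = 2.41 V, the device is in the triode region.
I_D = k_n [V_ov · V_DS − ½ V_DS²] = 5.74 × [2.41 × 0.604 − 0.5 × 0.604²] = 7.31 mA.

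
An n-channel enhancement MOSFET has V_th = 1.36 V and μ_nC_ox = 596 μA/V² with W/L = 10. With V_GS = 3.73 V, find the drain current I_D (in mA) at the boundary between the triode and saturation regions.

I_D = 16.7 mA

At the boundary V_DS = V_ov = V_GS − V_th = 3.73 − 1.36 = 2.37 V.
k_n = μ_nC_ox · (W/L) = 5.96 mA/V².
I_D = ½ k_n V_ov² = 0.5 × 5.96 × 2.37² = 16.7 mA.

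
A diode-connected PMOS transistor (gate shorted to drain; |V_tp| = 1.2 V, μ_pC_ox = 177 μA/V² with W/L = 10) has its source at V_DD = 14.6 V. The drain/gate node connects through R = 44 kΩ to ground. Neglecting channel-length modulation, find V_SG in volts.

With gate tied to drain, V_SG = V_SD ≥ V_SG − |V_tp|, so the device is in saturation.
k_p = μ_pC_ox · (W/L) = 1.77 mA/V².
KCL at the drain: ½ k_p (V_SG − |V_tp|)² = (V_DD − V_SG)/R.
Let x = V_SG − 1.2. Then 38.9 x² + x − 13.4 = 0, giving x = 0.574 V (positive root), so V_SG = 1.77 V.
I_D = (V_DD − V_SG)/R = (14.6 − 1.77) / 44 = 0.292 mA.

V_SG = 1.77 V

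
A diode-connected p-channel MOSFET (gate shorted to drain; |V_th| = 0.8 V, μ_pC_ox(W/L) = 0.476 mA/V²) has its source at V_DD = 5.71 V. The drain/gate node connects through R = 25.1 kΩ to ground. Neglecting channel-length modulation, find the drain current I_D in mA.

With gate tied to drain, V_SG = V_SD ≥ V_SG − |V_th|, so the device is in saturation.
KCL at the drain: ½ k_p (V_SG − |V_th|)² = (V_DD − V_SG)/R.
Let x = V_SG − 0.8. Then 5.97 x² + x − 4.91 = 0, giving x = 0.827 V (positive root), so V_SG = 1.63 V.
I_D = (V_DD − V_SG)/R = (5.71 − 1.63) / 25.1 = 0.163 mA.

I_D = 0.163 mA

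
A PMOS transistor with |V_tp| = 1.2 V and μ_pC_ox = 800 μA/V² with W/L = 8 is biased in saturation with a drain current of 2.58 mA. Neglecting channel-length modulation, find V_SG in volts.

k_p = μ_pC_ox · (W/L) = 6.4 mA/V².
In saturation I_D = ½ k_p (V_SG − |V_tp|)², so V_SG − |V_tp| = √(2 I_D / k_p) = √(2 × 2.58 / 6.4) = 0.898 V.
V_SG = 1.2 + 0.898 = 2.1 V.

V_SG = 2.10 V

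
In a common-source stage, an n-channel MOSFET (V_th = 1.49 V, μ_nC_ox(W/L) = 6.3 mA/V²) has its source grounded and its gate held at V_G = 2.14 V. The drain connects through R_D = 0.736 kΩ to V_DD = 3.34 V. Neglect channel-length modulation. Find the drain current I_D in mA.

I_D = 1.33 mA

V_GS = V_G = 2.14 V, so V_ov = 2.14 − 1.49 = 0.65 V.
Assume saturation: I_D = ½ k_n V_ov² = 0.5 × 6.3 × 0.65² = 1.33 mA, giving V_DS = V_DD − I_D R_D = 3.34 − 1.33 × 0.736 = 2.36 V.
V_DS = 2.36 V ≥ V_ov = 0.65 V, confirming saturation.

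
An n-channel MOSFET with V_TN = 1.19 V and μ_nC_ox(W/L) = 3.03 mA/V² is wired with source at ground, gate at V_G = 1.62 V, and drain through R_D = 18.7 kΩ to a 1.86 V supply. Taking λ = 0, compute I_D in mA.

I_D = 0.0952 mA

V_GS = V_G = 1.62 V, so V_ov = 1.62 − 1.19 = 0.43 V.
Assume saturation: I_D = ½ k_n V_ov² = 0.5 × 3.03 × 0.43² = 0.28 mA, giving V_DS = V_DD − I_D R_D = 1.86 − 0.28 × 18.7 = -3.38 V.
But -3.38 V < V_ov = 0.43 V, so the device is actually in triode.
In triode I_D = k_n[V_ov V_DS − ½ V_DS²] and I_D = (V_DD − V_DS)/R_D. Equating: 28.3 V_DS² − 25.36 V_DS + 1.86 = 0, giving V_DS = 0.0806 V (the root below V_ov).
I_D = (1.86 − 0.0806) / 18.7 = 0.0952 mA.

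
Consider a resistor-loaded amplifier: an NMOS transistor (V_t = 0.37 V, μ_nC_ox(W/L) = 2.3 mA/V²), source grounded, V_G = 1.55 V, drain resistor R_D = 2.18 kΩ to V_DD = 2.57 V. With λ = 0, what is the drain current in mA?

V_GS = V_G = 1.55 V, so V_ov = 1.55 − 0.37 = 1.18 V.
Assume saturation: I_D = ½ k_n V_ov² = 0.5 × 2.3 × 1.18² = 1.6 mA, giving V_DS = V_DD − I_D R_D = 2.57 − 1.6 × 2.18 = -0.921 V.
But -0.921 V < V_ov = 1.18 V, so the device is actually in triode.
In triode I_D = k_n[V_ov V_DS − ½ V_DS²] and I_D = (V_DD − V_DS)/R_D. Equating: 2.51 V_DS² − 6.917 V_DS + 2.57 = 0, giving V_DS = 0.443 V (the root below V_ov).
I_D = (2.57 − 0.443) / 2.18 = 0.976 mA.

I_D = 0.976 mA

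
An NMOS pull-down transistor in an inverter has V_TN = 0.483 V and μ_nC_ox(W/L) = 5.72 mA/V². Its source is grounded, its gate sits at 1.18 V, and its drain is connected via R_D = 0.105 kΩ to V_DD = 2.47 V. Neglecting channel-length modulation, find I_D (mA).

V_GS = V_G = 1.18 V, so V_ov = 1.18 − 0.483 = 0.697 V.
Assume saturation: I_D = ½ k_n V_ov² = 0.5 × 5.72 × 0.697² = 1.39 mA, giving V_DS = V_DD − I_D R_D = 2.47 − 1.39 × 0.105 = 2.32 V.
V_DS = 2.32 V ≥ V_ov = 0.697 V, confirming saturation.

I_D = 1.39 mA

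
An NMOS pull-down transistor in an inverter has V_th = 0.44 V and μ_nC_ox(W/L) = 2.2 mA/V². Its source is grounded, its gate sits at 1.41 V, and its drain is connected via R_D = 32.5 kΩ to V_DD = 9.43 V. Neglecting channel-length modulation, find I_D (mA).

V_GS = V_G = 1.41 V, so V_ov = 1.41 − 0.44 = 0.97 V.
Assume saturation: I_D = ½ k_n V_ov² = 0.5 × 2.2 × 0.97² = 1.03 mA, giving V_DS = V_DD − I_D R_D = 9.43 − 1.03 × 32.5 = -24.2 V.
But -24.2 V < V_ov = 0.97 V, so the device is actually in triode.
In triode I_D = k_n[V_ov V_DS − ½ V_DS²] and I_D = (V_DD − V_DS)/R_D. Equating: 35.8 V_DS² − 70.36 V_DS + 9.43 = 0, giving V_DS = 0.145 V (the root below V_ov).
I_D = (9.43 − 0.145) / 32.5 = 0.286 mA.

I_D = 0.286 mA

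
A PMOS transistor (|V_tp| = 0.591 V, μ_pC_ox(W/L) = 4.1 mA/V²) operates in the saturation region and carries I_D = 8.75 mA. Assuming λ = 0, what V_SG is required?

V_SG = 2.66 V

In saturation I_D = ½ k_p (V_SG − |V_tp|)², so V_SG − |V_tp| = √(2 I_D / k_p) = √(2 × 8.75 / 4.1) = 2.07 V.
V_SG = 0.591 + 2.07 = 2.66 V.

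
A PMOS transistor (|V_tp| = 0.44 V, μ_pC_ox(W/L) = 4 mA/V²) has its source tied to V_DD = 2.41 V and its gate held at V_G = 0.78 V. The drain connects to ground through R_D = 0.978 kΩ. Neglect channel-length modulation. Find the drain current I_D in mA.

I_D = 1.93 mA

V_SG = V_DD − V_G = 2.41 − 0.78 = 1.63 V, so V_ov = 1.63 − 0.44 = 1.19 V.
Assume saturation: I_D = ½ k_p V_ov² = 0.5 × 4 × 1.19² = 2.83 mA, giving V_SD = V_DD − I_D R_D = 2.41 − 2.83 × 0.978 = -0.36 V.
But -0.36 V < V_ov = 1.19 V, so the device is actually in triode.
In triode I_D = k_p[V_ov V_SD − ½ V_SD²] and I_D = (V_DD − V_SD)/R_D. Equating: 1.96 V_SD² − 5.655 V_SD + 2.41 = 0, giving V_SD = 0.519 V (the root below V_ov).
I_D = (2.41 − 0.519) / 0.978 = 1.93 mA.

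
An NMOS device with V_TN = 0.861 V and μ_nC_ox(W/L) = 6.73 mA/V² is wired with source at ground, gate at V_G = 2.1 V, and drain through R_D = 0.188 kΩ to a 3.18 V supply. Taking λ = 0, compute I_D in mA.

V_GS = V_G = 2.1 V, so V_ov = 2.1 − 0.861 = 1.24 V.
Assume saturation: I_D = ½ k_n V_ov² = 0.5 × 6.73 × 1.24² = 5.17 mA, giving V_DS = V_DD − I_D R_D = 3.18 − 5.17 × 0.188 = 2.21 V.
V_DS = 2.21 V ≥ V_ov = 1.24 V, confirming saturation.

I_D = 5.17 mA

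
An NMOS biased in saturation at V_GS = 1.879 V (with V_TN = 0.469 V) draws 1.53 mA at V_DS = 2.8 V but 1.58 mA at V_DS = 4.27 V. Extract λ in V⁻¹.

With V_GS fixed, I_D ∝ (1 + λ V_DS) in saturation, so I_D2/I_D1 = (1 + λ V_DS2)/(1 + λ V_DS1).
1.58/1.53 = 1.033 = (1 + 4.27 λ)/(1 + 2.8 λ).
Solving: λ (I_D1 V_DS2 − I_D2 V_DS1) = I_D2 − I_D1, so λ = (1.58 − 1.53) / (1.53 × 4.27 − 1.58 × 2.8) = 0.05 / 2.11 = 0.0237 V⁻¹.

λ = 0.0237 V⁻¹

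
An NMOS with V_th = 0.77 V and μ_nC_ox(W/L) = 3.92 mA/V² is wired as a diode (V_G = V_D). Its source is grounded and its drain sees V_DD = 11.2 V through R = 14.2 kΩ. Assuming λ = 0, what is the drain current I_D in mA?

With gate tied to drain, V_GS = V_DS ≥ V_GS − V_th, so the device is in saturation.
KCL at the drain: ½ k_n (V_GS − V_th)² = (V_DD − V_GS)/R.
Let x = V_GS − 0.77. Then 27.8 x² + x − 10.43 = 0, giving x = 0.594 V (positive root), so V_GS = 1.36 V.
I_D = (V_DD − V_GS)/R = (11.2 − 1.36) / 14.2 = 0.693 mA.

I_D = 0.693 mA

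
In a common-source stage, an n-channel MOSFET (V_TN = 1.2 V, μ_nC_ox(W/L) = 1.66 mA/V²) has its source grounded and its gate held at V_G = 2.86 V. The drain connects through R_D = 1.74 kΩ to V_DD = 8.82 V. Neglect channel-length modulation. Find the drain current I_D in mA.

V_GS = V_G = 2.86 V, so V_ov = 2.86 − 1.2 = 1.66 V.
Assume saturation: I_D = ½ k_n V_ov² = 0.5 × 1.66 × 1.66² = 2.29 mA, giving V_DS = V_DD − I_D R_D = 8.82 − 2.29 × 1.74 = 4.84 V.
V_DS = 4.84 V ≥ V_ov = 1.66 V, confirming saturation.

I_D = 2.29 mA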